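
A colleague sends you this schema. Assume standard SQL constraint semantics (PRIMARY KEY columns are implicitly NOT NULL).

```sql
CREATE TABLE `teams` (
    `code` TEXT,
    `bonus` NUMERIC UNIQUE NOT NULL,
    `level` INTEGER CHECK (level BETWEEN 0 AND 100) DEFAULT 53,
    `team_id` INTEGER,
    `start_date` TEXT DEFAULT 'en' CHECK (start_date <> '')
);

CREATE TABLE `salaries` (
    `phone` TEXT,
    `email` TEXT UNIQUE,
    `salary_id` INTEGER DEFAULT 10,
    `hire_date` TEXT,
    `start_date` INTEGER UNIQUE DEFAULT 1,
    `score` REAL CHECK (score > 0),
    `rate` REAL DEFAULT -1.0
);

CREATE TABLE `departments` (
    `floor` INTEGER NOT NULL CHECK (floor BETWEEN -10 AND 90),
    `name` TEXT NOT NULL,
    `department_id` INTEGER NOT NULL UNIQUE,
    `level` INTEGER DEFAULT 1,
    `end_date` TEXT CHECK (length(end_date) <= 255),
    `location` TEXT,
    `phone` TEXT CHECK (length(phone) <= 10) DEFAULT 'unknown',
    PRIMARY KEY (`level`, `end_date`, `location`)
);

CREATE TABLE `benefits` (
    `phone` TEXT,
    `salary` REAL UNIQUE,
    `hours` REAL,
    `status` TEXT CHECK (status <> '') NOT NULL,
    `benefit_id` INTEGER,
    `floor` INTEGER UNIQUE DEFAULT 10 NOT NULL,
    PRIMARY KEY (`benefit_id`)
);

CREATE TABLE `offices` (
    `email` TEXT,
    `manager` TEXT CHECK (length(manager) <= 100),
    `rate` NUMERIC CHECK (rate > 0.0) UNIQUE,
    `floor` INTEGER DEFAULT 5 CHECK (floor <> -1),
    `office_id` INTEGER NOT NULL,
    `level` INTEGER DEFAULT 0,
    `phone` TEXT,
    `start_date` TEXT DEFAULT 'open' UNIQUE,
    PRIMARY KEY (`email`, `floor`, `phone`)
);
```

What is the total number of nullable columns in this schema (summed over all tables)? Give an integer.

19

teams: 4 nullable (code, level, team_id, start_date — PK none and explicit NOT NULL columns excluded).
salaries: 7 nullable (phone, email, salary_id, hire_date, start_date, score, rate — PK none and explicit NOT NULL columns excluded).
departments: 1 nullable (phone — PK (level, end_date, location) and explicit NOT NULL columns excluded).
benefits: 3 nullable (phone, salary, hours — PK (benefit_id) and explicit NOT NULL columns excluded).
offices: 4 nullable (manager, rate, level, start_date — PK (email, floor, phone) and explicit NOT NULL columns excluded).
Total: 4 + 7 + 1 + 3 + 4 = 19.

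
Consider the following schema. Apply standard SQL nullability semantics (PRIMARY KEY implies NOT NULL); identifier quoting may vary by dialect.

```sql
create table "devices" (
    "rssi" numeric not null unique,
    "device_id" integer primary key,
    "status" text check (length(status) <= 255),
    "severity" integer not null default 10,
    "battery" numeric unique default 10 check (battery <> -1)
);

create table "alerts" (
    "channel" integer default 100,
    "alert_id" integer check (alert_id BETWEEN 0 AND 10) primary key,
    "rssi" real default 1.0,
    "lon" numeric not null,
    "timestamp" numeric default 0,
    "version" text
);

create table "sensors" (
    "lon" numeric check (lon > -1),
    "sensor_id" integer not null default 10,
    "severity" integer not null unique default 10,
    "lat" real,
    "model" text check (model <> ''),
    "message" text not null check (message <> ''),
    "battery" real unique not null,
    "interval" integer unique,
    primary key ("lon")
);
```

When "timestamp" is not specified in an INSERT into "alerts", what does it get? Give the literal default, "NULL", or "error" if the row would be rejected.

timestamp has an explicit DEFAULT 0.
When the column is omitted from an INSERT, that default is used.

0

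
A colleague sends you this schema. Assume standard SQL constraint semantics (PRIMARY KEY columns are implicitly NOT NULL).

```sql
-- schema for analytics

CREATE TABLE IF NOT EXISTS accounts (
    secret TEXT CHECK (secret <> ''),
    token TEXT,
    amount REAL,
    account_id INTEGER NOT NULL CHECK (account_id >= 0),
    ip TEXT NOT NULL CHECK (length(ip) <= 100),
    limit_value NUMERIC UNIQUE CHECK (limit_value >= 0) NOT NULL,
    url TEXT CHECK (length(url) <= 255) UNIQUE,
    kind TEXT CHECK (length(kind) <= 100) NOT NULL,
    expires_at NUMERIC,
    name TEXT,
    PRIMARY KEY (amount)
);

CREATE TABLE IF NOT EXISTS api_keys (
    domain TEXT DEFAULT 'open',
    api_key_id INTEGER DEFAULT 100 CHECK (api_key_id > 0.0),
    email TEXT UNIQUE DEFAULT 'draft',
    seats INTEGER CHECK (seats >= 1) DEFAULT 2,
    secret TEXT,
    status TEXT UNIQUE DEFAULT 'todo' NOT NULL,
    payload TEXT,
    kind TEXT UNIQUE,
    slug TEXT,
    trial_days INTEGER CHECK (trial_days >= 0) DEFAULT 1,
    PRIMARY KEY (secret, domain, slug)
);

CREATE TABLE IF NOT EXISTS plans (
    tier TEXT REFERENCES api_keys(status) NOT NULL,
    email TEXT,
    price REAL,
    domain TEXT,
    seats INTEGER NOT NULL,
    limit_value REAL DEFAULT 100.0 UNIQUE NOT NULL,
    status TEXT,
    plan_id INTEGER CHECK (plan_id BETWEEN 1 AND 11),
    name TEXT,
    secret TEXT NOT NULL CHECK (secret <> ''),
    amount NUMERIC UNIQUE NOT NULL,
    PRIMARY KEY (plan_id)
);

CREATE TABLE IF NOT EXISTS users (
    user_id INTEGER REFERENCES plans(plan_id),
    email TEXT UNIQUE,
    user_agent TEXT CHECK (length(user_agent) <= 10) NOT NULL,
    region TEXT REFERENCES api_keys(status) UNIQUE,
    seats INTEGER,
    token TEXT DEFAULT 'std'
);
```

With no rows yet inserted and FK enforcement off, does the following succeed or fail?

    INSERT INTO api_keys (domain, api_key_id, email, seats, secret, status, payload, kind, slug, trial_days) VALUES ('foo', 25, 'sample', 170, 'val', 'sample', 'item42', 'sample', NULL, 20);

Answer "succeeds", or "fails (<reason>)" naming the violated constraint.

slug is explicitly set to NULL, but slug is part of the PRIMARY KEY (implied NOT NULL).

fails (NOT NULL on slug)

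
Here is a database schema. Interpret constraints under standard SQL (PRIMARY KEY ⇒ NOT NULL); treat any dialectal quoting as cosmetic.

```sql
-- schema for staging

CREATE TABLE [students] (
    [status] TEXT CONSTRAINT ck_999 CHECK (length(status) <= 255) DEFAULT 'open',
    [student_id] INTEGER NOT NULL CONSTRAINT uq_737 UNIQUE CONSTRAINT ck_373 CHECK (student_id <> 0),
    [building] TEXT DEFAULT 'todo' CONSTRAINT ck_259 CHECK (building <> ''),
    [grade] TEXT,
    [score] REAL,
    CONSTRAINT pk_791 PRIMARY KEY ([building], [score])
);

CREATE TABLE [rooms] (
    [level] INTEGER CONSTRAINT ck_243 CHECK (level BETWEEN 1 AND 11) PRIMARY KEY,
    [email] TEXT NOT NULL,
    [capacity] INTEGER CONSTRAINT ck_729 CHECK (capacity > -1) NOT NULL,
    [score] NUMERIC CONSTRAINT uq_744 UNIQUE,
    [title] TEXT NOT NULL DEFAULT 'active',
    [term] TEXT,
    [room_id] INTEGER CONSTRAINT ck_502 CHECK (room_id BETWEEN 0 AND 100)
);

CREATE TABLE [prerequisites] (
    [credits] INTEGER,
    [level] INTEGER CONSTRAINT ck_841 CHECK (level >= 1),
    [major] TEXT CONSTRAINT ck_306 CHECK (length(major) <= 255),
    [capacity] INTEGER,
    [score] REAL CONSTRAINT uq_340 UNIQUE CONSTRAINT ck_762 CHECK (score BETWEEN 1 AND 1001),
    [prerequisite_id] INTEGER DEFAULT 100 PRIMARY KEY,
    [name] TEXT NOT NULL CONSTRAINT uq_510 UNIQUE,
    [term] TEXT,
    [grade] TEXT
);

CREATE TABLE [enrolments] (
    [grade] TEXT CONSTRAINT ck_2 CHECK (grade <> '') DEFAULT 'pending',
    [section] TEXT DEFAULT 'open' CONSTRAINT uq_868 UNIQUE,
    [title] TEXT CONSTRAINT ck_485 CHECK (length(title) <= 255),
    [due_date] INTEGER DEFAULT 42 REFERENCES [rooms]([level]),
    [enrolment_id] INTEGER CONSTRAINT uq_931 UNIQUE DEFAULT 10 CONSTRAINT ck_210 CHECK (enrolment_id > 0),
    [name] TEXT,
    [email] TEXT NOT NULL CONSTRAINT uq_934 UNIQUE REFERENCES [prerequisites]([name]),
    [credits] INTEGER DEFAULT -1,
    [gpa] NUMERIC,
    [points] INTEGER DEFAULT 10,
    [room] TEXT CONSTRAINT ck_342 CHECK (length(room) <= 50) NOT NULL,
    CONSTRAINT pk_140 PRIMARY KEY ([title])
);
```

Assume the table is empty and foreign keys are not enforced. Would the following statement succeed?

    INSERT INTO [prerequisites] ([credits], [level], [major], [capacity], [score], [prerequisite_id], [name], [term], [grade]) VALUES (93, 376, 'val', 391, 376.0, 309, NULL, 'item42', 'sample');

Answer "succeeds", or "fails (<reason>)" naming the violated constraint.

name is explicitly set to NULL, but name is declared NOT NULL.

fails (NOT NULL on name)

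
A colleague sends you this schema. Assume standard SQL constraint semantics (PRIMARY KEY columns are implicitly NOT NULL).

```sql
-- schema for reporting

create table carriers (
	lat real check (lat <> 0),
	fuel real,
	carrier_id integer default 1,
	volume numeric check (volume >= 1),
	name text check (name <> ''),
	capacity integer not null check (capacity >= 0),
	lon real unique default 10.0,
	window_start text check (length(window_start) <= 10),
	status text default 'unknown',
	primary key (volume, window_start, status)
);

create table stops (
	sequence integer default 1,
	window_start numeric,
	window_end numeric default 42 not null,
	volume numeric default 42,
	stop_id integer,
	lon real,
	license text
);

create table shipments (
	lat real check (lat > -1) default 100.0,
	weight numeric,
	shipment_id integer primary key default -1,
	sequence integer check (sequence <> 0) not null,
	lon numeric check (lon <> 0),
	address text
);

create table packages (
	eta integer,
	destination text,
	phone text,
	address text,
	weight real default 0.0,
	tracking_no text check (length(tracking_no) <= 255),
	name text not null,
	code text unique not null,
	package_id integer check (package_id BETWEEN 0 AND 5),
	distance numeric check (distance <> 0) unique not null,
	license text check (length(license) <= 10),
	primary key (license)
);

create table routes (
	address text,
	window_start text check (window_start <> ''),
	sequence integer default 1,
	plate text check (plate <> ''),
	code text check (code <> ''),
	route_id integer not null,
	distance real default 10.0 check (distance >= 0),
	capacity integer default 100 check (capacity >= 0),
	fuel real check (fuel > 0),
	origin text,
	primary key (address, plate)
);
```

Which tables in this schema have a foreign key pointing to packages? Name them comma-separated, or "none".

none

No REFERENCES clause anywhere in the schema names packages.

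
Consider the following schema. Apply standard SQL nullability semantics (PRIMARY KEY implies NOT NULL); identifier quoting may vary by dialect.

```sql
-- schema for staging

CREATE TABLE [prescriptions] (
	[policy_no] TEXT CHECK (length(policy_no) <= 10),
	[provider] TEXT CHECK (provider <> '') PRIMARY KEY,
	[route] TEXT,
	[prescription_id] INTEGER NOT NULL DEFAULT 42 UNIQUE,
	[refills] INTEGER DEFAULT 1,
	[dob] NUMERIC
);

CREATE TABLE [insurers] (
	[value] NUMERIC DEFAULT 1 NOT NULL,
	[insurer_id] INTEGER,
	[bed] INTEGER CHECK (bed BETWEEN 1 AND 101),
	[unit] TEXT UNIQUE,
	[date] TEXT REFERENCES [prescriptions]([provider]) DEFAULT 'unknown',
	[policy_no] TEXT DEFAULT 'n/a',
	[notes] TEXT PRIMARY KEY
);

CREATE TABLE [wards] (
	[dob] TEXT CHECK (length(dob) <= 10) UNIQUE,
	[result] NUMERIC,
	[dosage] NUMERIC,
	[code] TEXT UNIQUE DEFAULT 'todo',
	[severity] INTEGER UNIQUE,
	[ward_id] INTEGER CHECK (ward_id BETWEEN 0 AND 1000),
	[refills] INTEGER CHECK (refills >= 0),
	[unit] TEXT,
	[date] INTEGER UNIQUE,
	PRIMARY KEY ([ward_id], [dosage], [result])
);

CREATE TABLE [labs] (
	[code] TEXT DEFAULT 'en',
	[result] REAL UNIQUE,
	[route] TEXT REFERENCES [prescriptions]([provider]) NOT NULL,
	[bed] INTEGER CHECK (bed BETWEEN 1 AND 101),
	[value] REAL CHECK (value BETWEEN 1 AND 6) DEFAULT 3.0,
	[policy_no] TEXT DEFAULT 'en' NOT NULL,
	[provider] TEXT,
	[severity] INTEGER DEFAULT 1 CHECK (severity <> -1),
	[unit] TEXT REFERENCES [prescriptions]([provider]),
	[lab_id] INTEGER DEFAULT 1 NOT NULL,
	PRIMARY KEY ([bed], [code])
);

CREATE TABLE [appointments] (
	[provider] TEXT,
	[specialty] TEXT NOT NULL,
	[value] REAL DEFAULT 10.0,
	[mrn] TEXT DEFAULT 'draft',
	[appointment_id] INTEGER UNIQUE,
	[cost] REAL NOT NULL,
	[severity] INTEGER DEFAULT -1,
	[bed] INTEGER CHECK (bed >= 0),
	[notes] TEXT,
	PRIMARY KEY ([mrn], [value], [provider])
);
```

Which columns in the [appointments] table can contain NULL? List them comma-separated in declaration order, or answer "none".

appointment_id, severity, bed, notes

- provider: part of the PRIMARY KEY, which implies NOT NULL → not nullable.
- specialty: declared NOT NULL → not nullable.
- value: part of the PRIMARY KEY, which implies NOT NULL → not nullable.
- mrn: part of the PRIMARY KEY, which implies NOT NULL → not nullable.
- appointment_id: UNIQUE does not imply NOT NULL → nullable.
- cost: declared NOT NULL → not nullable.
- severity: DEFAULT only fills an omitted column; an explicit NULL is still allowed → nullable.
- bed: CHECK does not forbid NULL (a CHECK constraint passes when its expression is NULL) → nullable.
- notes: no NOT NULL constraint applies → nullable.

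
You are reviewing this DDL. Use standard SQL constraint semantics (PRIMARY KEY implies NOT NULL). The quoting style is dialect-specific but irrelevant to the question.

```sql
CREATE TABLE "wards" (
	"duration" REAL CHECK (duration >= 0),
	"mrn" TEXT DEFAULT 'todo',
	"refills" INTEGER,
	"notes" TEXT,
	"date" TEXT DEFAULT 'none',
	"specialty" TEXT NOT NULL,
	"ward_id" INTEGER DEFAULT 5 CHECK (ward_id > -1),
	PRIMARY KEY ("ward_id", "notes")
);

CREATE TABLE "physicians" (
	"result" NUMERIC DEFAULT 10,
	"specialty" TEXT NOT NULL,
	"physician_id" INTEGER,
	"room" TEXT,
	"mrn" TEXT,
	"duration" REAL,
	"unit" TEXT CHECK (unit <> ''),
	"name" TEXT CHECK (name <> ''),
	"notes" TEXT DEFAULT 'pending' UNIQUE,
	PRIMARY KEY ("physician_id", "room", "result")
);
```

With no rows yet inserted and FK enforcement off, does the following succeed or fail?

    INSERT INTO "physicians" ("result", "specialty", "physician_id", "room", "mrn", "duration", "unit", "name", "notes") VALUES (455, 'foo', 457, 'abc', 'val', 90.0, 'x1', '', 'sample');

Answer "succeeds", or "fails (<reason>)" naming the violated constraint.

fails (CHECK on name)

The value '' for name violates CHECK (name <> '').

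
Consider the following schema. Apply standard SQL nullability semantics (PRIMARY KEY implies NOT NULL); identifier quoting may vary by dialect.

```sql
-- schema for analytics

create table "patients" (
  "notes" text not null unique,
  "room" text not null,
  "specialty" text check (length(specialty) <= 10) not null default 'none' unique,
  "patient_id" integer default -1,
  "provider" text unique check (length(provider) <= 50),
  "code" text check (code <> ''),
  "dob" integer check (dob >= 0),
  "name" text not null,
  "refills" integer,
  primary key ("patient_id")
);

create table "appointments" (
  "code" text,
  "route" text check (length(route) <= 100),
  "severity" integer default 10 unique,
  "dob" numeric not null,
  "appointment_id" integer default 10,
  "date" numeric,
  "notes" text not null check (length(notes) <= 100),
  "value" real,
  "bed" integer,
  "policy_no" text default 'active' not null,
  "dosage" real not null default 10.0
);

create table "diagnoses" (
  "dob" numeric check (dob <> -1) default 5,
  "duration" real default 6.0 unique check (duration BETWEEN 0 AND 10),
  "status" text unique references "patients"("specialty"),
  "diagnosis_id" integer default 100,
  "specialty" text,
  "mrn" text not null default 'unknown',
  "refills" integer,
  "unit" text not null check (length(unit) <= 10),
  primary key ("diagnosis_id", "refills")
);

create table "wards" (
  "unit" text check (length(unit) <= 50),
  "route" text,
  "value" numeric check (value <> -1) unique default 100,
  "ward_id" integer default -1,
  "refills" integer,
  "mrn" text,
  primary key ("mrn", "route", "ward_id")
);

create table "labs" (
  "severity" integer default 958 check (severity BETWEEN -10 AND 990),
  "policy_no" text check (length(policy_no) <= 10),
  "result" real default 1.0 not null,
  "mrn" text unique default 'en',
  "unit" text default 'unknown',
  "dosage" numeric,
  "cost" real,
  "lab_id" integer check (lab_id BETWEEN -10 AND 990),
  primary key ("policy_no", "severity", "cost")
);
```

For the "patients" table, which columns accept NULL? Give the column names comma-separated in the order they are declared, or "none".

provider, code, dob, refills

- notes: declared NOT NULL → not nullable.
- room: declared NOT NULL → not nullable.
- specialty: declared NOT NULL → not nullable.
- patient_id: part of the PRIMARY KEY, which implies NOT NULL → not nullable.
- provider: CHECK does not forbid NULL (a CHECK constraint passes when its expression is NULL) → nullable.
- code: CHECK does not forbid NULL (a CHECK constraint passes when its expression is NULL) → nullable.
- dob: CHECK does not forbid NULL (a CHECK constraint passes when its expression is NULL) → nullable.
- name: declared NOT NULL → not nullable.
- refills: no NOT NULL constraint applies → nullable.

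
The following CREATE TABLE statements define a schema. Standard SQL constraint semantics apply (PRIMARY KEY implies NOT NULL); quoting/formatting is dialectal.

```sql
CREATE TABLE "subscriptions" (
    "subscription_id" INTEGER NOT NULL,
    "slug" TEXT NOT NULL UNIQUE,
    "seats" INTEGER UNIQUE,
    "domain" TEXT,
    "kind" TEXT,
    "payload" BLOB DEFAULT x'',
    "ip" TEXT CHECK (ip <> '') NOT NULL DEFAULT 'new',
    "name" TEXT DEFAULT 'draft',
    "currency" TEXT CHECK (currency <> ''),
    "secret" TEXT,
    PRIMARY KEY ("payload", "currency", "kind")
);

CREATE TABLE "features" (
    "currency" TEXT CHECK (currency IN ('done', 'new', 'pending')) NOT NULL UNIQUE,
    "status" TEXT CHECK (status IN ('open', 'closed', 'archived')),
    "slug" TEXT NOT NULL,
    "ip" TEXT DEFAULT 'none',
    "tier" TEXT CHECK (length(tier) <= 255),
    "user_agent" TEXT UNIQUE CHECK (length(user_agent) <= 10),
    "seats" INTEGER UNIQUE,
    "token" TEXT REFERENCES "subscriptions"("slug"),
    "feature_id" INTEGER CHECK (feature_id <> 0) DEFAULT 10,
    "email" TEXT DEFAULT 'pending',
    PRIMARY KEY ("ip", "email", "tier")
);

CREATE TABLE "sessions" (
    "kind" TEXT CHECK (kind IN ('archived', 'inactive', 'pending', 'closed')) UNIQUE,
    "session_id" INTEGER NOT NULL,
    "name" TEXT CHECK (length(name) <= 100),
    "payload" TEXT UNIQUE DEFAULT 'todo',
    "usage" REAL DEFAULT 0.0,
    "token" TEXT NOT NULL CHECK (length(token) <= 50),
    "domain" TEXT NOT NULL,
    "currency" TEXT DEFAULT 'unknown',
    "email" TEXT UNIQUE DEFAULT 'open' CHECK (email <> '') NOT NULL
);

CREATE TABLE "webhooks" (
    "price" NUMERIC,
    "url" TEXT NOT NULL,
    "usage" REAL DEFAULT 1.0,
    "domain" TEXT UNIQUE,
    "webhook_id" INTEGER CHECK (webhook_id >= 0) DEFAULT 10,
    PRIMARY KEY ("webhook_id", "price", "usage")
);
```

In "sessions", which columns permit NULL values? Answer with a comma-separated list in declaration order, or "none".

- kind: CHECK does not forbid NULL (a CHECK constraint passes when its expression is NULL) → nullable.
- session_id: declared NOT NULL → not nullable.
- name: CHECK does not forbid NULL (a CHECK constraint passes when its expression is NULL) → nullable.
- payload: UNIQUE does not imply NOT NULL → nullable.
- usage: DEFAULT only fills an omitted column; an explicit NULL is still allowed → nullable.
- token: declared NOT NULL → not nullable.
- domain: declared NOT NULL → not nullable.
- currency: DEFAULT only fills an omitted column; an explicit NULL is still allowed → nullable.
- email: declared NOT NULL → not nullable.

kind, name, payload, usage, currency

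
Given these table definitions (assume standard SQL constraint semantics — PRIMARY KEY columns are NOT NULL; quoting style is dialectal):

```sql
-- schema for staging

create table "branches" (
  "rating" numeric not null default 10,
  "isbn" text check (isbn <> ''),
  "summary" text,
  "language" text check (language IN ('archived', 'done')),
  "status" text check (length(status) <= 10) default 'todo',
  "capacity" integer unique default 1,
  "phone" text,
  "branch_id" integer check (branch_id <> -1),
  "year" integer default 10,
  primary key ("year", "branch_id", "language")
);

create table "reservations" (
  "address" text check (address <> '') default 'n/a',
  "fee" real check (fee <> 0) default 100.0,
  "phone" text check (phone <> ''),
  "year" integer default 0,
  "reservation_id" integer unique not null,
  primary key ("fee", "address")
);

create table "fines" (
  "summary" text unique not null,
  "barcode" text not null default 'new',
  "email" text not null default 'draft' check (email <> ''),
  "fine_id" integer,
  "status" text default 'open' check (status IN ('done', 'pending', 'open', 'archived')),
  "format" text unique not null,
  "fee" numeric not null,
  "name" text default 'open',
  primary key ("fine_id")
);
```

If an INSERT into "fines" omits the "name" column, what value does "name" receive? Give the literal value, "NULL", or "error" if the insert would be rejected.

name has an explicit DEFAULT 'open'.
When the column is omitted from an INSERT, that default is used.

'open'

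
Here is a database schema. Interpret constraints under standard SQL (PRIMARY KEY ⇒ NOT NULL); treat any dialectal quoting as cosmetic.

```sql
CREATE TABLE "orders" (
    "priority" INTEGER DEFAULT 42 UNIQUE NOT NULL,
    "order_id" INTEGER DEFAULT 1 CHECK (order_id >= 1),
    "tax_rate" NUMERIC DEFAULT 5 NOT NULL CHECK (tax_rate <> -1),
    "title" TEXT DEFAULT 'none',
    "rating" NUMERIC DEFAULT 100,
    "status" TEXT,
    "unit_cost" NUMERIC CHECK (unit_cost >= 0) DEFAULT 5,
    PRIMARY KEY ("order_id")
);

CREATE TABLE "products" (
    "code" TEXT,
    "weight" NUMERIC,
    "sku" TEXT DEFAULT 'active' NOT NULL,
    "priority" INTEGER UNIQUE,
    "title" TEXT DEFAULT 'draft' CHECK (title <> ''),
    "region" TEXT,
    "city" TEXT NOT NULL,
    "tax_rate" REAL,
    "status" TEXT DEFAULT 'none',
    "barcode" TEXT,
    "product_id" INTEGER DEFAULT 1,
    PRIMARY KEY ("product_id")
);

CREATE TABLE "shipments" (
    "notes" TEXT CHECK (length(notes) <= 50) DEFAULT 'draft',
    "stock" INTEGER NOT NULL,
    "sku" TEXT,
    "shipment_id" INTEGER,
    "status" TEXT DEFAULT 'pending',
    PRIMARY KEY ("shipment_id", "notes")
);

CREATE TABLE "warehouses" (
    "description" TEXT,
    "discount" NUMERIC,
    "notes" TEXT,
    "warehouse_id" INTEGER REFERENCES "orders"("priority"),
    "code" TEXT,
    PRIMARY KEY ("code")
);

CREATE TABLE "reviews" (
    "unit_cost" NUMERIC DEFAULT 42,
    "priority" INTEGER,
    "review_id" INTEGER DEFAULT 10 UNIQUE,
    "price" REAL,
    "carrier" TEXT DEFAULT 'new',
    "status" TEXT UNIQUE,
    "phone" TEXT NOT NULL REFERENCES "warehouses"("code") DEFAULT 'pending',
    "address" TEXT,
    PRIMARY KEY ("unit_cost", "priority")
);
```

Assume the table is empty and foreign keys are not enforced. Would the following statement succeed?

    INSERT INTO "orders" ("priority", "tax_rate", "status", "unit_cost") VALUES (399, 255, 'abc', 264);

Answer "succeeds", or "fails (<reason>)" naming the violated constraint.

NOT NULL columns: order_id defaults to 1; priority is supplied; tax_rate is supplied.
CHECK constraints: 255 satisfies (tax_rate <> -1); 264 satisfies (unit_cost >= 0).
No constraint is violated.

succeeds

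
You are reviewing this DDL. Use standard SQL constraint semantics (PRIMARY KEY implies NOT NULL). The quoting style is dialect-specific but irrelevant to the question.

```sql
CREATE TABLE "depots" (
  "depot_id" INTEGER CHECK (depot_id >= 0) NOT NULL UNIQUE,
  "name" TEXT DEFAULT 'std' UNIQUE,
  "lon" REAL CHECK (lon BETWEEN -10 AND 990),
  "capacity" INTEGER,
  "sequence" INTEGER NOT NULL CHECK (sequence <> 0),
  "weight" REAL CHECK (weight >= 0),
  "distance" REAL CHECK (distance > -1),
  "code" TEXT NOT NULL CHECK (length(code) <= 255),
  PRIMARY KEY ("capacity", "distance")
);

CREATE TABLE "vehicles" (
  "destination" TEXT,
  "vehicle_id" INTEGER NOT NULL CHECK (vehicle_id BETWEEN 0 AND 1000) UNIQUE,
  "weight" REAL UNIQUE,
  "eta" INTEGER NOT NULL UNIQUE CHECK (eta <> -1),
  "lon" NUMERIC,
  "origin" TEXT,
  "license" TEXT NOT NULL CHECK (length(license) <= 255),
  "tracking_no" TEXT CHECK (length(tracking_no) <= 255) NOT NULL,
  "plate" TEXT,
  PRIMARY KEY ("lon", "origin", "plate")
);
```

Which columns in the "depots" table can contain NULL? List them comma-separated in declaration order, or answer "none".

- depot_id: declared NOT NULL → not nullable.
- name: UNIQUE does not imply NOT NULL → nullable.
- lon: CHECK does not forbid NULL (a CHECK constraint passes when its expression is NULL) → nullable.
- capacity: part of the PRIMARY KEY, which implies NOT NULL → not nullable.
- sequence: declared NOT NULL → not nullable.
- weight: CHECK does not forbid NULL (a CHECK constraint passes when its expression is NULL) → nullable.
- distance: part of the PRIMARY KEY, which implies NOT NULL → not nullable.
- code: declared NOT NULL → not nullable.

name, lon, weight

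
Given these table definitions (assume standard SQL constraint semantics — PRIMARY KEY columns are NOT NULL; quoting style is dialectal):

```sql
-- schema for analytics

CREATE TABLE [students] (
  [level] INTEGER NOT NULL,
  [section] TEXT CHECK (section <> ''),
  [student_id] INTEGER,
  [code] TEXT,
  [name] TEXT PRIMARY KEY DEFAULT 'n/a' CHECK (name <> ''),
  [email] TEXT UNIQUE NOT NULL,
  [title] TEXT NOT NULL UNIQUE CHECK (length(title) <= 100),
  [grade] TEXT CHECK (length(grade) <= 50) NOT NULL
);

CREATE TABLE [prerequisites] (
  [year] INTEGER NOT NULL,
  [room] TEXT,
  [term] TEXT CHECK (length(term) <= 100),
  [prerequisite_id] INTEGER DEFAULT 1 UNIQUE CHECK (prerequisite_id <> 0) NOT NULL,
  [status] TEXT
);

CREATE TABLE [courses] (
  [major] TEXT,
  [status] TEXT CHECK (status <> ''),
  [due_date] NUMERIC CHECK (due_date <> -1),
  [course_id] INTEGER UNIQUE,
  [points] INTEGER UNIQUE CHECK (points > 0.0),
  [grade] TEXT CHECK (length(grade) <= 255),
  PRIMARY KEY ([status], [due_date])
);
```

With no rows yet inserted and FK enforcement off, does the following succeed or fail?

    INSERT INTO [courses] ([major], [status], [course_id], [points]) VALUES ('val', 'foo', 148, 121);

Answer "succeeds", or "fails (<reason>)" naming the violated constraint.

fails (NOT NULL on due_date)

due_date is omitted from the column list and has no DEFAULT, so it would receive NULL.
But due_date is part of the PRIMARY KEY (implied NOT NULL).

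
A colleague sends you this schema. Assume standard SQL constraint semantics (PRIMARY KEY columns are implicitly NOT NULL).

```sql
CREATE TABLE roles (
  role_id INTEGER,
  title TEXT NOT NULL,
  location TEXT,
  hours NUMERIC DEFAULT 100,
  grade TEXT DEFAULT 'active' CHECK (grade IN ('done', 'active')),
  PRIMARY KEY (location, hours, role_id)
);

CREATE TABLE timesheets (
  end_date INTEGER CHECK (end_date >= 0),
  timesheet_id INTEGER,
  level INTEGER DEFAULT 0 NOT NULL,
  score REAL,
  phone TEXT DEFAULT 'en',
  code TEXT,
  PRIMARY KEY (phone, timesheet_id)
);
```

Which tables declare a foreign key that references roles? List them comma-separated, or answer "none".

No REFERENCES clause anywhere in the schema names roles.

none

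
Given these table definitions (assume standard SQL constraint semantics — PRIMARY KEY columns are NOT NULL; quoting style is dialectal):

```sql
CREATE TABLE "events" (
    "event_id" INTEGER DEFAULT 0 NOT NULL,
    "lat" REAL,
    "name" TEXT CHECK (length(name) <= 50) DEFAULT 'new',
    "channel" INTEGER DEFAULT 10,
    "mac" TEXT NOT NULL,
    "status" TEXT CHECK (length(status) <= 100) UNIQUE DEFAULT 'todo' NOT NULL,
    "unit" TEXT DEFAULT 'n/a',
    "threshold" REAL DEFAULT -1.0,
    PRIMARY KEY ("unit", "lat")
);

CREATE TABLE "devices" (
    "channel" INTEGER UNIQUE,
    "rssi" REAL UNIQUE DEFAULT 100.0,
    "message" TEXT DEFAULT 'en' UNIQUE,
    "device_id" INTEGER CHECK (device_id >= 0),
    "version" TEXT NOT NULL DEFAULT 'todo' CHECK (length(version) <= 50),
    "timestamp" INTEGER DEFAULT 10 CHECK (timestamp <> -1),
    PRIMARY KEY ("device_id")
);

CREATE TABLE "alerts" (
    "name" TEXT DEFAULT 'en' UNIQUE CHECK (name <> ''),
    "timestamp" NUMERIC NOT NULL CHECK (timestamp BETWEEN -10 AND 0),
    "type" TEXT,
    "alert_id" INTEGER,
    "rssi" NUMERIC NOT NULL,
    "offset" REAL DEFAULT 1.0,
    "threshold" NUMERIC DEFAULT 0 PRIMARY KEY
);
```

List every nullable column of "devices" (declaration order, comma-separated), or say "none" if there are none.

- channel: UNIQUE does not imply NOT NULL → nullable.
- rssi: UNIQUE does not imply NOT NULL → nullable.
- message: UNIQUE does not imply NOT NULL → nullable.
- device_id: part of the PRIMARY KEY, which implies NOT NULL → not nullable.
- version: declared NOT NULL → not nullable.
- timestamp: CHECK does not forbid NULL (a CHECK constraint passes when its expression is NULL) → nullable.

channel, rssi, message, timestamp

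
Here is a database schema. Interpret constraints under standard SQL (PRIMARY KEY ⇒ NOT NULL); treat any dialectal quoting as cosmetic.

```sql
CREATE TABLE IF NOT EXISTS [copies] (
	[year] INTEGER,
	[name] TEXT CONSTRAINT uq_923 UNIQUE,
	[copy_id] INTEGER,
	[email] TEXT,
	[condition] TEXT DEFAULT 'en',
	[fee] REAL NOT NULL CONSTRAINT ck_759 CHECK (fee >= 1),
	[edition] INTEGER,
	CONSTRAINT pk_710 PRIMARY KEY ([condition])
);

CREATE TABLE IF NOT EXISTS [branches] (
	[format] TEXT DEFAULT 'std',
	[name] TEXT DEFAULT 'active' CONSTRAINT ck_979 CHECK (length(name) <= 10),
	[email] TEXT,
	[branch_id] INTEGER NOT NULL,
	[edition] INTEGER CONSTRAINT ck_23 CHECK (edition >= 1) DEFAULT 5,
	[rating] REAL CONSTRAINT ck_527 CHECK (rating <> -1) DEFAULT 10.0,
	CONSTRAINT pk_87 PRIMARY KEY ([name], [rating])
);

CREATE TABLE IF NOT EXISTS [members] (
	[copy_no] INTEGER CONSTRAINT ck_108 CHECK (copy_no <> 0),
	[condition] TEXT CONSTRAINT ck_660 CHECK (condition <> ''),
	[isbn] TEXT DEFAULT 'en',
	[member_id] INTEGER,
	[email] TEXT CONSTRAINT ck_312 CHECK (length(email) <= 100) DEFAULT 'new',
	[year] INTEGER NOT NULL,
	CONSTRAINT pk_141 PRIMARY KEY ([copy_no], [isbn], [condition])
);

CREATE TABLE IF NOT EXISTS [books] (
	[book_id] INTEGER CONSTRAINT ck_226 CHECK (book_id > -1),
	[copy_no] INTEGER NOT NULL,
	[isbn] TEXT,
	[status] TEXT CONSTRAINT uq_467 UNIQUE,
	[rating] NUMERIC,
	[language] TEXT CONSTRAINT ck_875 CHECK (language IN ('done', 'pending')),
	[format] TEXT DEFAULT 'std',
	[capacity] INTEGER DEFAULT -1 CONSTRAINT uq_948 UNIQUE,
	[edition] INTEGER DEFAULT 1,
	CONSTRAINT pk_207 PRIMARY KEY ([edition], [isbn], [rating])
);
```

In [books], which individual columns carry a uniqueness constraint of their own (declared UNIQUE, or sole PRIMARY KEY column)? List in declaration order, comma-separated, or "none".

status, capacity

- book_id: no UNIQUE or single-column PK constraint.
- copy_no: no UNIQUE or single-column PK constraint.
- isbn: part of a composite PRIMARY KEY — only the tuple is unique, not this column on its own.
- status: declared UNIQUE → unique.
- rating: part of a composite PRIMARY KEY — only the tuple is unique, not this column on its own.
- language: no UNIQUE or single-column PK constraint.
- format: no UNIQUE or single-column PK constraint.
- capacity: declared UNIQUE → unique.
- edition: part of a composite PRIMARY KEY — only the tuple is unique, not this column on its own.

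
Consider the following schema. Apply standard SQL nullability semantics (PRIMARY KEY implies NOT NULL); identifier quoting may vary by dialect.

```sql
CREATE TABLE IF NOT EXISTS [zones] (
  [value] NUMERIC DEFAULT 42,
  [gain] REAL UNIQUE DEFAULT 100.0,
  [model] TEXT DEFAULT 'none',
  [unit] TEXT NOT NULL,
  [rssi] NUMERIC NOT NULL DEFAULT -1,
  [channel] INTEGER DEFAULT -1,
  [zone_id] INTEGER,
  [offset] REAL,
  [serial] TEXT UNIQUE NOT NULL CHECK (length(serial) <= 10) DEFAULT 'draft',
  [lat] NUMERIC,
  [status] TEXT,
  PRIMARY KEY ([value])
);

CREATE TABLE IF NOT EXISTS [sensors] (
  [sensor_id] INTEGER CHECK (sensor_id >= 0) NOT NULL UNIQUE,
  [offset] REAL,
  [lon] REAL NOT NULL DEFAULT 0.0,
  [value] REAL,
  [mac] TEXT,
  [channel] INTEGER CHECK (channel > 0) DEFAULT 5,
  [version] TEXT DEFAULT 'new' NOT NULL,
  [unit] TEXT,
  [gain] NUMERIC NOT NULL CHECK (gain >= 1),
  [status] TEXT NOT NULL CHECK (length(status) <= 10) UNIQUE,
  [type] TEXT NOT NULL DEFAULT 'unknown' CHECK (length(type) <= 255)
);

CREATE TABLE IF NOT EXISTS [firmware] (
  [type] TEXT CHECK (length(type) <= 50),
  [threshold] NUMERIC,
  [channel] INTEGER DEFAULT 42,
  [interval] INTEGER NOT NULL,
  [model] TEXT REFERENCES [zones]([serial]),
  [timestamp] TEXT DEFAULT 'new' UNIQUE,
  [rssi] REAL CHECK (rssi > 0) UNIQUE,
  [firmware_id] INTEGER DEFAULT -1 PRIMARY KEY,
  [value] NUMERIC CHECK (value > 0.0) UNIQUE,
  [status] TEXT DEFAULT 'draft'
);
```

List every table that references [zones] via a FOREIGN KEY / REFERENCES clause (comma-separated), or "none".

firmware

- firmware.model references zones(serial).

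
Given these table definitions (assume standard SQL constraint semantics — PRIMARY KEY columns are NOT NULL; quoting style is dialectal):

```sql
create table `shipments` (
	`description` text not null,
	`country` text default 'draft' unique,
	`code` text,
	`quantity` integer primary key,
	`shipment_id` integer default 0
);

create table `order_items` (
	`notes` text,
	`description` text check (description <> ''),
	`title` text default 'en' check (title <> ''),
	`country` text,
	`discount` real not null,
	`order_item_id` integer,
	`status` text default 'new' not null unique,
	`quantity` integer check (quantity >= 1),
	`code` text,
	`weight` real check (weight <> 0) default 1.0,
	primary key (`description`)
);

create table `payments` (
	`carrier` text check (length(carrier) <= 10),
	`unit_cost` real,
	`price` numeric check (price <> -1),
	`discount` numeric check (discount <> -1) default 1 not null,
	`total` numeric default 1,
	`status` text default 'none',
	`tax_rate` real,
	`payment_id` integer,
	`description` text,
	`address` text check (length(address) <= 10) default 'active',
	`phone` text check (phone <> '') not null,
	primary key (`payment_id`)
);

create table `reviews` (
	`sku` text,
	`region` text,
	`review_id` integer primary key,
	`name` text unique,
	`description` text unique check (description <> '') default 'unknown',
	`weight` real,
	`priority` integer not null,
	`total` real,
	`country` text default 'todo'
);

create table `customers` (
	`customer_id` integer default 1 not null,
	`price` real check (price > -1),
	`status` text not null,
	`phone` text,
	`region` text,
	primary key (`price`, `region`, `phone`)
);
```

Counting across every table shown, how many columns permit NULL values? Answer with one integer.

25

shipments: 3 nullable (country, code, shipment_id — PK (quantity) and explicit NOT NULL columns excluded).
order_items: 7 nullable (notes, title, country, order_item_id, quantity, code, weight — PK (description) and explicit NOT NULL columns excluded).
payments: 8 nullable (carrier, unit_cost, price, total, status, tax_rate, description, address — PK (payment_id) and explicit NOT NULL columns excluded).
reviews: 7 nullable (sku, region, name, description, weight, total, country — PK (review_id) and explicit NOT NULL columns excluded).
customers: 0 nullable (none — PK (price, region, phone) and explicit NOT NULL columns excluded).
Total: 3 + 7 + 8 + 7 + 0 = 25.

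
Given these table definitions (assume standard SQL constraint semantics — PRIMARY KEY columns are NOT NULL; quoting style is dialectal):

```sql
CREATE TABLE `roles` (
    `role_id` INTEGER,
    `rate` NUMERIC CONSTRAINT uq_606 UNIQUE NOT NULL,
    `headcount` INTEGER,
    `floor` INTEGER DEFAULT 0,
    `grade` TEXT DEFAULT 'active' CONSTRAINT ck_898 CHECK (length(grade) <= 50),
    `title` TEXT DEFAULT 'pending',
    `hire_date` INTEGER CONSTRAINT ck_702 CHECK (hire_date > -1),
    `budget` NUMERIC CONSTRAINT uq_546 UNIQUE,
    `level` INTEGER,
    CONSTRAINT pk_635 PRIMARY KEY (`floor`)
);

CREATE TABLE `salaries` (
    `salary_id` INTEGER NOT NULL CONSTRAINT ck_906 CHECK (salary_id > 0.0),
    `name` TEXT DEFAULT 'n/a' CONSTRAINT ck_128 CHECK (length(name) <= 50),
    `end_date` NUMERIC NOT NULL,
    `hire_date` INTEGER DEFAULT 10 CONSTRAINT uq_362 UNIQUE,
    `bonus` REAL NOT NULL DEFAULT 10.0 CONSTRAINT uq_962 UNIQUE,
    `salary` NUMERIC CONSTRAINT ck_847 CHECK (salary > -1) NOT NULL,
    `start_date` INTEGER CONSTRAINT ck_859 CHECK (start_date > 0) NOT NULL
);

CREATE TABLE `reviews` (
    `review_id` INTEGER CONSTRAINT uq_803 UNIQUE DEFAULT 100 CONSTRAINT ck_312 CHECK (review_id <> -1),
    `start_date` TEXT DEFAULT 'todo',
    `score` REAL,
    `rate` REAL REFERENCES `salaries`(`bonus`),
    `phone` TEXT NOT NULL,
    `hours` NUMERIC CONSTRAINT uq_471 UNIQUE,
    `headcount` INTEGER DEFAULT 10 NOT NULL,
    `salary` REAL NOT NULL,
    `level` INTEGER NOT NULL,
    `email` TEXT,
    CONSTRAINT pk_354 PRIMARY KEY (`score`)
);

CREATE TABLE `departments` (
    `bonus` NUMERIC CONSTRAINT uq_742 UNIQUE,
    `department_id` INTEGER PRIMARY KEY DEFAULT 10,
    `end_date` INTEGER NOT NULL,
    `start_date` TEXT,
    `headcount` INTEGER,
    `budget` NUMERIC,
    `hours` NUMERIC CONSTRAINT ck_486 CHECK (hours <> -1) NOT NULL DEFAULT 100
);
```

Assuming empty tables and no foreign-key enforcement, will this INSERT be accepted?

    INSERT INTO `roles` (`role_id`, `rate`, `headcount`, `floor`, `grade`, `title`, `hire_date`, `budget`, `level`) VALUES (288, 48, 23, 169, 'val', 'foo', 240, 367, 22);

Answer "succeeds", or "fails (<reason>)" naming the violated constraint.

succeeds

NOT NULL columns: floor is supplied; rate is supplied.
CHECK constraints: 'val' satisfies (length(grade) <= 50); 240 satisfies (hire_date > -1).
No constraint is violated.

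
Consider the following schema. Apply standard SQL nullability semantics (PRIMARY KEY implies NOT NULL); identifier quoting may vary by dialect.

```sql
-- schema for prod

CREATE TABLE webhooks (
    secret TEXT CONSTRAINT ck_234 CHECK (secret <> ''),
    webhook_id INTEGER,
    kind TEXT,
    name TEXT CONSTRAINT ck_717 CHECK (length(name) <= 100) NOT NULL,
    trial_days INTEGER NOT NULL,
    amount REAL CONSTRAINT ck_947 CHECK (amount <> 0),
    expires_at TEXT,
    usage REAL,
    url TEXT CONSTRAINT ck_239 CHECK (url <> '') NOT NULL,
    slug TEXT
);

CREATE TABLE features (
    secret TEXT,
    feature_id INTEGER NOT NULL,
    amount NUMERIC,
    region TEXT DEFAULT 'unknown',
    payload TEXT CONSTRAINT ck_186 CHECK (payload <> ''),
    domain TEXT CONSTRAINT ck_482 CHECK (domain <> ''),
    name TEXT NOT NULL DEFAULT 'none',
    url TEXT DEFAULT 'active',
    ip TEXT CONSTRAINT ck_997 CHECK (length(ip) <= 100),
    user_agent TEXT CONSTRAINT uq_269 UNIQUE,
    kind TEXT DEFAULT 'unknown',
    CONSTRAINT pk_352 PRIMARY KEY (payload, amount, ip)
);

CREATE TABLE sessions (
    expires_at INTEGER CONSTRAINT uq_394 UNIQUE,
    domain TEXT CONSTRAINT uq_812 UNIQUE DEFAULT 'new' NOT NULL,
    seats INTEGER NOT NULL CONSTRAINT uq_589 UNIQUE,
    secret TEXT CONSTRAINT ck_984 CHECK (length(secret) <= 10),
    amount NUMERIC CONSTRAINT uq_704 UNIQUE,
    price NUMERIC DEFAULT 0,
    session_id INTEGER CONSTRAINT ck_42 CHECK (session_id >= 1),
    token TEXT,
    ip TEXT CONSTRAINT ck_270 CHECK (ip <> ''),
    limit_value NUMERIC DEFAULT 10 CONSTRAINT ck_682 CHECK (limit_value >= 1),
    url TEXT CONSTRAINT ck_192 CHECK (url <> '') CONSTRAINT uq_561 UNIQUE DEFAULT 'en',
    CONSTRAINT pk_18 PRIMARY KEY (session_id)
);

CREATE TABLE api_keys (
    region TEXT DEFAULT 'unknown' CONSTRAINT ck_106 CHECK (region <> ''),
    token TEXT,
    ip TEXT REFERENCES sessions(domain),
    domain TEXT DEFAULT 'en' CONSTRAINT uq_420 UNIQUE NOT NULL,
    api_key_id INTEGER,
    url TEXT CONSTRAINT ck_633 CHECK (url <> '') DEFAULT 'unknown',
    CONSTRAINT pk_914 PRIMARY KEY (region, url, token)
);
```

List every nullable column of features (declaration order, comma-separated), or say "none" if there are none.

- secret: no NOT NULL constraint applies → nullable.
- feature_id: declared NOT NULL → not nullable.
- amount: part of the PRIMARY KEY, which implies NOT NULL → not nullable.
- region: DEFAULT only fills an omitted column; an explicit NULL is still allowed → nullable.
- payload: part of the PRIMARY KEY, which implies NOT NULL → not nullable.
- domain: CHECK does not forbid NULL (a CHECK constraint passes when its expression is NULL) → nullable.
- name: declared NOT NULL → not nullable.
- url: DEFAULT only fills an omitted column; an explicit NULL is still allowed → nullable.
- ip: part of the PRIMARY KEY, which implies NOT NULL → not nullable.
- user_agent: UNIQUE does not imply NOT NULL → nullable.
- kind: DEFAULT only fills an omitted column; an explicit NULL is still allowed → nullable.

secret, region, domain, url, user_agent, kind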